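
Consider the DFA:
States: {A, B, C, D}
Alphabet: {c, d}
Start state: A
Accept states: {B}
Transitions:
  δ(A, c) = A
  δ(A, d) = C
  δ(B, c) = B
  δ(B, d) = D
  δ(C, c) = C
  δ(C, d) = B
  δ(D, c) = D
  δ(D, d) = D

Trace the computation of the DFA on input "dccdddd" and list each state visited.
read 'd': A → C
  read 'c': C → C
  read 'c': C → C
  read 'd': C → B
  read 'd': B → D
  read 'd': D → D
  read 'd': D → D
A -> C -> C -> C -> B -> D -> D -> D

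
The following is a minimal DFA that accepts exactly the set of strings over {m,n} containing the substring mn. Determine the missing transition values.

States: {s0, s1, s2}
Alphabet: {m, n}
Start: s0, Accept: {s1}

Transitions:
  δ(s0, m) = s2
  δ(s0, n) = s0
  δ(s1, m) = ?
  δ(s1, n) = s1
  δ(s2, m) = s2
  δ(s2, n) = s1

From the language and accept set, identify what each state tracks — s0: no m seen yet; s1: substring mn seen; s2: seen a m, waiting for n.
Each missing δ(q, a) is the state matching the new tracked value after reading a.
δ(s1, m) = s1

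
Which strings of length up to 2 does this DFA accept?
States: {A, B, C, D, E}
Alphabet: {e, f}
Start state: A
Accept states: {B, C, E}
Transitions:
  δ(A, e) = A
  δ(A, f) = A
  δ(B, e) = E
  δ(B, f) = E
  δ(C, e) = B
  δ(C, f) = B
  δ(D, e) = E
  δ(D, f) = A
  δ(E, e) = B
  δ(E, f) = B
None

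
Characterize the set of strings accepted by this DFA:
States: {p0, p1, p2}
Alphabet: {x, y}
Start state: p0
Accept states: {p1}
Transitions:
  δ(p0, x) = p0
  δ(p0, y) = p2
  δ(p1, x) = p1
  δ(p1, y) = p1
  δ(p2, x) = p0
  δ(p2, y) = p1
Testing a few strings:
  'xx' → reject
  'yy' → accept
  'yyxy' → accept
  'yxxy' → reject
State roles: p0=no progress toward yy; p1=substring yy seen; p2=one trailing y
All strings over {x,y} containing the substring yy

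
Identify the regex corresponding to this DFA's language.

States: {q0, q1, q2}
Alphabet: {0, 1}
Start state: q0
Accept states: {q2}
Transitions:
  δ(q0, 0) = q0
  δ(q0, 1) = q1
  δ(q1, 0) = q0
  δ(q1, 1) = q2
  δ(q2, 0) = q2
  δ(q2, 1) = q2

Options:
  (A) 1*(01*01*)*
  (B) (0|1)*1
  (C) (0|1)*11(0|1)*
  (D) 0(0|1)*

Check each option against the DFA on short strings; one disagreement eliminates an option:
  (A) 1*(01*01*)*: on ε the DFA stays in q0 and rejects (q0 ∉ Accept), but the regex matches it → eliminate
  (B) (0|1)*1: on '1' the DFA goes q0 → q1 and rejects (q1 ∉ Accept), but the regex matches it → eliminate
  (C) (0|1)*11(0|1)*: agrees with the DFA on every string of length ≤ 6
  (D) 0(0|1)*: on '0' the DFA goes q0 → q0 and rejects (q0 ∉ Accept), but the regex matches it → eliminate
Only (C) is consistent with the DFA.
(C) (0|1)*11(0|1)*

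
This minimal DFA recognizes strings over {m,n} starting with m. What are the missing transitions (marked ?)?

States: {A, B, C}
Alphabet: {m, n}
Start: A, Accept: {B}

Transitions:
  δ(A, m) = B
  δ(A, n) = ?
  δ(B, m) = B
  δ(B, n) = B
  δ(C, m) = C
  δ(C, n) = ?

From the language and accept set, identify what each state tracks — A: no input read; B: started with m; C: started with n (dead).
Each missing δ(q, a) is the state matching the new tracked value after reading a.
δ(A, n) = C; δ(C, n) = C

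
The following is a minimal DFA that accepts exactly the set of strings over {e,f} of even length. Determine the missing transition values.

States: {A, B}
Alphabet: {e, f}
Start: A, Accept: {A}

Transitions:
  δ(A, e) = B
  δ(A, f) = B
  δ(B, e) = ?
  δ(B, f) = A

From the language and accept set, identify what each state tracks — A: even length so far; B: odd length so far.
Each missing δ(q, a) is the state matching the new tracked value after reading a.
δ(B, e) = A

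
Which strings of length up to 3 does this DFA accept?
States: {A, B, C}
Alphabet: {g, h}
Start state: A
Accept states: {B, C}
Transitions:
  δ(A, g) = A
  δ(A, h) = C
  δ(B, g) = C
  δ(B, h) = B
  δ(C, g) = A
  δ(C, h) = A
h, gh, ggh, hgh, hhh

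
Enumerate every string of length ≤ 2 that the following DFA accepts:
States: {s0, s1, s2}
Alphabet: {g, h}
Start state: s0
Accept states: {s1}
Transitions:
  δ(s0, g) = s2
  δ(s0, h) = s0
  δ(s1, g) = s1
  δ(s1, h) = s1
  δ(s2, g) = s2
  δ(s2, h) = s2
None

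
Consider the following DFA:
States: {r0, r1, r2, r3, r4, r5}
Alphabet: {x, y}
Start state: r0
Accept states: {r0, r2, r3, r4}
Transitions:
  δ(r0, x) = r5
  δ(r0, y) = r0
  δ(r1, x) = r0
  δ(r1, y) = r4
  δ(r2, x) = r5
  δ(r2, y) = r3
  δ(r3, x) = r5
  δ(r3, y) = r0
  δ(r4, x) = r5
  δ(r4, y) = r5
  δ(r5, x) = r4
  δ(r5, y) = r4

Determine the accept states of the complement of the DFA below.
Complement accept states = All states \ Original accept states
= {r0, r1, r2, r3, r4, r5} \ {r0, r2, r3, r4}
{r1, r5}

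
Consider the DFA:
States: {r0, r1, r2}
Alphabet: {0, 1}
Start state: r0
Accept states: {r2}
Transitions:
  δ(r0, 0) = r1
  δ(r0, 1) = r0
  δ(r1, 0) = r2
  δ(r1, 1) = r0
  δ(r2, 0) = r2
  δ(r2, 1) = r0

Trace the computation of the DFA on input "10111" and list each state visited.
read '1': r0 → r0
  read '0': r0 → r1
  read '1': r1 → r0
  read '1': r0 → r0
  read '1': r0 → r0
r0 -> r0 -> r1 -> r0 -> r0 -> r0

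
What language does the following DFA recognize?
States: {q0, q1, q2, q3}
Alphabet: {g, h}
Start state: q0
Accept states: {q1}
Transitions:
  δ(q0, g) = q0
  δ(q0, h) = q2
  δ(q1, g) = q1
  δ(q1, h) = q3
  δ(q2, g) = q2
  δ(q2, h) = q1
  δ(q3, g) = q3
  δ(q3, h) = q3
Testing a few strings:
  'h' → reject
  'gghg' → reject
  'g' → reject
  'hgg' → reject
State roles: q0=zero h's; q1=two h's; q2=one h; q3=≥ three h's (dead)
All strings over {g,h} containing exactly two h's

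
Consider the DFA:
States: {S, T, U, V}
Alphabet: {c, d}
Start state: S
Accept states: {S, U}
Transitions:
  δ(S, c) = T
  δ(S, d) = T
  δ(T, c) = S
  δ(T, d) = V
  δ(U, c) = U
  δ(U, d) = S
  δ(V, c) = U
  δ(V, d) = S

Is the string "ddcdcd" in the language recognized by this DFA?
Processing string "ddcdcd":
  S --d--> T
  T --d--> V
  V --c--> U
  U --d--> S
  S --c--> T
  T --d--> V
Final state: V
Accept states: {S, U}
No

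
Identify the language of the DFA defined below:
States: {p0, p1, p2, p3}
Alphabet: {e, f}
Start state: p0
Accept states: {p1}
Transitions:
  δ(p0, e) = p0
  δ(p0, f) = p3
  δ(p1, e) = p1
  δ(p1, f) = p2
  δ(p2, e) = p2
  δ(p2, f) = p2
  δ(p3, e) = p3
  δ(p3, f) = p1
Testing a few strings:
  'ef' → reject
  'ff' → accept
  'ee' → reject
  'eeee' → reject
State roles: p0=zero f's; p1=two f's; p2=≥ three f's (dead); p3=one f
All strings over {e,f} containing exactly two f's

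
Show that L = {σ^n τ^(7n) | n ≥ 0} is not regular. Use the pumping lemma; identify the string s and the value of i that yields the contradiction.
Assume L is regular with pumping length p. Idea: pumping the σ-block breaks the 1:7 ratio.
Choose s = σ^p τ^(7p) (length 8p ≥ p). By the pumping lemma, s = xyz with |xy| ≤ p, |y| > 0, so y = σ^k with k ≥ 1. Then xy²z = σ^(p+k) τ^(7p). For this to be in L we would need 7p = 7(p+k), i.e. 7k = 0, contradicting k ≥ 1. So xy²z ∉ L.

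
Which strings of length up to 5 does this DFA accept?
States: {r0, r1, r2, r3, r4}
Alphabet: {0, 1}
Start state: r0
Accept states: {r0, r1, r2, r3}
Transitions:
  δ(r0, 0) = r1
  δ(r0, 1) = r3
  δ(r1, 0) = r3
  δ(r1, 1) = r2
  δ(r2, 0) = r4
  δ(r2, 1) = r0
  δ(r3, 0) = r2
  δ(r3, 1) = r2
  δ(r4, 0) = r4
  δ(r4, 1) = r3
ε, 0, 1, 00, 01, 10, 11, 000, 001, 011, 101, 111, 0001, 0011, 0101, 0110, 0111, 1001, 1010, 1011, 1101, 1110, 1111, 00001, 00010, 00011, 00101, 00110, 00111, 01001, 01010, 01011, 01100, 01101, 01110, 01111, 10001, 10010, 10011, 10100, 10101, 10110, 10111, 11001, 11010, 11011, 11100, 11101, 11110, 11111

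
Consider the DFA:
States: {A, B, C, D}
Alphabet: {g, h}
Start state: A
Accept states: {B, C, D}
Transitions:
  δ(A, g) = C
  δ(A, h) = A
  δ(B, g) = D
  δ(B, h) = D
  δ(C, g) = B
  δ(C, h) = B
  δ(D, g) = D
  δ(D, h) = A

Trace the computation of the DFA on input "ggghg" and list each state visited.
read 'g': A → C
  read 'g': C → B
  read 'g': B → D
  read 'h': D → A
  read 'g': A → C
A -> C -> B -> D -> A -> C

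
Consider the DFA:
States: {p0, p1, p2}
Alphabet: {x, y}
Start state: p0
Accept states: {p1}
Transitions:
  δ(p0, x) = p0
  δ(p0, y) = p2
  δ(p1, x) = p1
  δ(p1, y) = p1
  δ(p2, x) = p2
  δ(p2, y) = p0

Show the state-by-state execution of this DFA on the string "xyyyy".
read 'x': p0 → p0
  read 'y': p0 → p2
  read 'y': p2 → p0
  read 'y': p0 → p2
  read 'y': p2 → p0
p0 -> p0 -> p2 -> p0 -> p2 -> p0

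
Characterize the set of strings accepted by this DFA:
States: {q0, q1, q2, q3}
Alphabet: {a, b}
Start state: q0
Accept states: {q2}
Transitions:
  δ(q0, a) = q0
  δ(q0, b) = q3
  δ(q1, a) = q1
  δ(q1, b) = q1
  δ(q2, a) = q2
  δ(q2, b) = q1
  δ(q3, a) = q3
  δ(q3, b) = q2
Testing a few strings:
  'b' → reject
  'aaa' → reject
  'ab' → reject
  'aa' → reject
State roles: q0=zero b's; q1=≥ three b's (dead); q2=two b's; q3=one b
All strings over {a,b} containing exactly two b's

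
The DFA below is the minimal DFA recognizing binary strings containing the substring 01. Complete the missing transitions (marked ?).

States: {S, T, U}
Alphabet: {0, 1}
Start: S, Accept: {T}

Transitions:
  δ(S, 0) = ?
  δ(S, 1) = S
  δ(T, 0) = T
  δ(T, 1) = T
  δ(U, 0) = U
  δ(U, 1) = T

From the language and accept set, identify what each state tracks — S: no 0 seen yet; T: substring 01 seen; U: seen a 0, waiting for 1.
Each missing δ(q, a) is the state matching the new tracked value after reading a.
δ(S, 0) = U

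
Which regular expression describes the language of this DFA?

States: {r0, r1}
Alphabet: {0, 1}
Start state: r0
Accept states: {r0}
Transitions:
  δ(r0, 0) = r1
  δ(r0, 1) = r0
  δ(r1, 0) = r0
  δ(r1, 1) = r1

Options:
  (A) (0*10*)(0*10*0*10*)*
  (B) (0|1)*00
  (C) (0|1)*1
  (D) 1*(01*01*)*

Check each option against the DFA on short strings; one disagreement eliminates an option:
  (A) (0*10*)(0*10*0*10*)*: on ε the DFA stays in r0 and accepts (r0 ∈ Accept), but the regex does not match it → eliminate
  (B) (0|1)*00: on ε the DFA stays in r0 and accepts (r0 ∈ Accept), but the regex does not match it → eliminate
  (C) (0|1)*1: on ε the DFA stays in r0 and accepts (r0 ∈ Accept), but the regex does not match it → eliminate
  (D) 1*(01*01*)*: agrees with the DFA on every string of length ≤ 6
Only (D) is consistent with the DFA.
(D) 1*(01*01*)*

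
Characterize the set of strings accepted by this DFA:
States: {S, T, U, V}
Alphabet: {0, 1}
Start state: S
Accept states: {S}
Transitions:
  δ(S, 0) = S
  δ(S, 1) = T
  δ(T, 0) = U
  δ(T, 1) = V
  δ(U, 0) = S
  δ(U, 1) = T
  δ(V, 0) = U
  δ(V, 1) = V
Testing a few strings:
  '0' → accept
  '1000' → accept
  '00' → accept
  '11' → reject
State roles: S=value ≡ 0 (mod 4); T=value ≡ 1 (mod 4); U=value ≡ 2 (mod 4); V=value ≡ 3 (mod 4)
All binary strings representing a multiple of 4 (read in base 2; leading zeros allowed and ε counts as 0)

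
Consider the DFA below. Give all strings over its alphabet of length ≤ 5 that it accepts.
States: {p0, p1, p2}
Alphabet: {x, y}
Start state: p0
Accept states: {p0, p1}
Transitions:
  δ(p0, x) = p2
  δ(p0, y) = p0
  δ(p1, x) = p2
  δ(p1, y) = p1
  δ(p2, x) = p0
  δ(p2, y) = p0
ε, y, xx, xy, yy, xxy, xyy, yxx, yxy, yyy, xxxx, xxxy, xxyy, xyxx, xyxy, xyyy, yxxy, yxyy, yyxx, yyxy, yyyy, xxxxy, xxxyy, xxyxx, xxyxy, xxyyy, xyxxy, xyxyy, xyyxx, xyyxy, xyyyy, yxxxx, yxxxy, yxxyy, yxyxx, yxyxy, yxyyy, yyxxy, yyxyy, yyyxx, yyyxy, yyyyy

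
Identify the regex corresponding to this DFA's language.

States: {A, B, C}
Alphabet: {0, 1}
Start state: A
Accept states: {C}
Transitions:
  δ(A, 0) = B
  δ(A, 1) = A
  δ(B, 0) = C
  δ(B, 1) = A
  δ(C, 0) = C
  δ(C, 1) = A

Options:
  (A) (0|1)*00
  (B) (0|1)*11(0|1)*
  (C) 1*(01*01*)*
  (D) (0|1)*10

Check each option against the DFA on short strings; one disagreement eliminates an option:
  (A) (0|1)*00: agrees with the DFA on every string of length ≤ 6
  (B) (0|1)*11(0|1)*: on '00' the DFA goes A → B → C and accepts (C ∈ Accept), but the regex does not match it → eliminate
  (C) 1*(01*01*)*: on ε the DFA stays in A and rejects (A ∉ Accept), but the regex matches it → eliminate
  (D) (0|1)*10: on '00' the DFA goes A → B → C and accepts (C ∈ Accept), but the regex does not match it → eliminate
Only (A) is consistent with the DFA.
(A) (0|1)*00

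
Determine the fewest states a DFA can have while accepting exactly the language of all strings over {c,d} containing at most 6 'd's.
By Myhill–Nerode, count the distinguishable equivalence classes: 8 classes — having seen 0, 1, …, 6, or >6 copies of 'd'; counts 0 through 6 are accepting and >6 is dead.
8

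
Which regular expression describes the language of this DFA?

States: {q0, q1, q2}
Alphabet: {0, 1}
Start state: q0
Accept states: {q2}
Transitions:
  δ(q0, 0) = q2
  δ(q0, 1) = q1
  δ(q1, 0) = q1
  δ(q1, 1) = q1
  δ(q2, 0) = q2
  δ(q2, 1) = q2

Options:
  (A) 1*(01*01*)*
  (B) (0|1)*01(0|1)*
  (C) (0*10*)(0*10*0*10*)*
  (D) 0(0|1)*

Check each option against the DFA on short strings; one disagreement eliminates an option:
  (A) 1*(01*01*)*: on ε the DFA stays in q0 and rejects (q0 ∉ Accept), but the regex matches it → eliminate
  (B) (0|1)*01(0|1)*: on '0' the DFA goes q0 → q2 and accepts (q2 ∈ Accept), but the regex does not match it → eliminate
  (C) (0*10*)(0*10*0*10*)*: on '0' the DFA goes q0 → q2 and accepts (q2 ∈ Accept), but the regex does not match it → eliminate
  (D) 0(0|1)*: agrees with the DFA on every string of length ≤ 6
Only (D) is consistent with the DFA.
(D) 0(0|1)*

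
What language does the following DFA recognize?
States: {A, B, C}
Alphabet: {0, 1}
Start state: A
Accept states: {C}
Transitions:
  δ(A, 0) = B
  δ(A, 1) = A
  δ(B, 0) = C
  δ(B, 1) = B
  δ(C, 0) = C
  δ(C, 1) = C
Testing a few strings:
  '1' → reject
  '000' → accept
  '0' → reject
  '001' → accept
State roles: A=zero 0's seen; B=one 0 seen; C=≥ two 0's seen
All binary strings containing at least two 0's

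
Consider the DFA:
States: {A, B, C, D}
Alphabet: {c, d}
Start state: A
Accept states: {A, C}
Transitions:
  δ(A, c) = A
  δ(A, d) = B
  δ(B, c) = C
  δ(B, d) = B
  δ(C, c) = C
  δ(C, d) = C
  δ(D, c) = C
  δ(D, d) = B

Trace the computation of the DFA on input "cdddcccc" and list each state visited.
read 'c': A → A
  read 'd': A → B
  read 'd': B → B
  read 'd': B → B
  read 'c': B → C
  read 'c': C → C
  read 'c': C → C
  read 'c': C → C
A -> A -> B -> B -> B -> C -> C -> C -> C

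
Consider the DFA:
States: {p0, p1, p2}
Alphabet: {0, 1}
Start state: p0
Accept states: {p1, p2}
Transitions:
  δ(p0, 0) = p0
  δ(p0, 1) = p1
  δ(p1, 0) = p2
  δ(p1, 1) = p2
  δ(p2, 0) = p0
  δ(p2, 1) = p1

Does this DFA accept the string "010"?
Processing string "010":
  p0 --0--> p0
  p0 --1--> p1
  p1 --0--> p2
Final state: p2
Accept states: {p1, p2}
Yes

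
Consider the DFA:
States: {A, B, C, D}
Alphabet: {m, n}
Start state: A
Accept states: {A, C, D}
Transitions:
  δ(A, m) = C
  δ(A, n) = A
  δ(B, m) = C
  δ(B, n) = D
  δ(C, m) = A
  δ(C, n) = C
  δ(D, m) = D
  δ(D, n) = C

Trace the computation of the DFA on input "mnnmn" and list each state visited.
read 'm': A → C
  read 'n': C → C
  read 'n': C → C
  read 'm': C → A
  read 'n': A → A
A -> C -> C -> C -> A -> A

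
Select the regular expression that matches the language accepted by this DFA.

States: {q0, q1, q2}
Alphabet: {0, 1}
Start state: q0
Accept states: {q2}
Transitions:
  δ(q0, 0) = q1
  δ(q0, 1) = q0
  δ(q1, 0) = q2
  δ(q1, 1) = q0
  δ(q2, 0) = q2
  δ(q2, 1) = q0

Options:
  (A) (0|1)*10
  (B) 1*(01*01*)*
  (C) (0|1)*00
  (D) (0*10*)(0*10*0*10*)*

Check each option against the DFA on short strings; one disagreement eliminates an option:
  (A) (0|1)*10: on '00' the DFA goes q0 → q1 → q2 and accepts (q2 ∈ Accept), but the regex does not match it → eliminate
  (B) 1*(01*01*)*: on ε the DFA stays in q0 and rejects (q0 ∉ Accept), but the regex matches it → eliminate
  (C) (0|1)*00: agrees with the DFA on every string of length ≤ 6
  (D) (0*10*)(0*10*0*10*)*: on '1' the DFA goes q0 → q0 and rejects (q0 ∉ Accept), but the regex matches it → eliminate
Only (C) is consistent with the DFA.
(C) (0|1)*00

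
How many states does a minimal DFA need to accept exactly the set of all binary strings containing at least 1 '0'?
By Myhill–Nerode, count the distinguishable equivalence classes: 2 classes — having seen 0, or ≥1 copies of '0'; any two classes i < j (j ≤ 1) are distinguished by the string 0^(1−j), which takes class j to 1 copy (accepted) but leaves class i below 1 (rejected).
2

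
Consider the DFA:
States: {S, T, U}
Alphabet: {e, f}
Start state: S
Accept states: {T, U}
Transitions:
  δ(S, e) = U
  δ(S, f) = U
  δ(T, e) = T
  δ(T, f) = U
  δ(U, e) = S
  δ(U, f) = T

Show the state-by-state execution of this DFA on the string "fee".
read 'f': S → U
  read 'e': U → S
  read 'e': S → U
S -> U -> S -> U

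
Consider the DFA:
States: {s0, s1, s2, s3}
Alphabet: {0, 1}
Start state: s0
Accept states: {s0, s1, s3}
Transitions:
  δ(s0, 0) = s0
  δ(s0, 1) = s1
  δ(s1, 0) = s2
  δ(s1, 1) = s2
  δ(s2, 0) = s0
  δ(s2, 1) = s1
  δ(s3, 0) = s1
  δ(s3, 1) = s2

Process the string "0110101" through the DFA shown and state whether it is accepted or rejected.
Processing string "0110101":
  s0 --0--> s0
  s0 --1--> s1
  s1 --1--> s2
  s2 --0--> s0
  s0 --1--> s1
  s1 --0--> s2
  s2 --1--> s1
Final state: s1
Accept states: {s0, s1, s3}
Yes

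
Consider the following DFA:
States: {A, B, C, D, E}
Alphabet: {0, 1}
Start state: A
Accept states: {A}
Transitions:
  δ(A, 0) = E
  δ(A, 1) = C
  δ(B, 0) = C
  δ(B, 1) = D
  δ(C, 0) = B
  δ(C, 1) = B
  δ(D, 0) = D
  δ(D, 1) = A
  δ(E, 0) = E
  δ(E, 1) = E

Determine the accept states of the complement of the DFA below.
Complement accept states = All states \ Original accept states
= {A, B, C, D, E} \ {A}
{B, C, D, E}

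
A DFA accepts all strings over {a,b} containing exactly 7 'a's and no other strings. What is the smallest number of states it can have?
By Myhill–Nerode, count the distinguishable equivalence classes: 9 classes — having seen 0, 1, …, 7, or >7 copies of 'a'; the count-7 class is the only accepting one and >7 is dead.
9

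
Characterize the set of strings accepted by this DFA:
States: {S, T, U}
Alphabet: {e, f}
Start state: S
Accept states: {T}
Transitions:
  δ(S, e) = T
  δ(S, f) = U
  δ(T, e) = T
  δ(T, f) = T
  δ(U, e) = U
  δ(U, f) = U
Testing a few strings:
  'ff' → reject
  'f' → reject
  'fe' → reject
  'efe' → accept
State roles: S=no input read; T=started with e; U=started with f (dead)
All strings over {e,f} starting with e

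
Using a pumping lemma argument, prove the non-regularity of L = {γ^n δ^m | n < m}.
Assume L is regular with pumping length p. Idea: pumping up the γ-block makes the γ-count reach the δ-count.
Choose s = γ^p δ^(p+1) ∈ L. By the pumping lemma, s = xyz with |xy| ≤ p, |y| > 0, so y = γ^k with k ≥ 1. Then xy²z = γ^(p+k) δ^(p+1). Since p+k ≥ p+1, the number of γ's is no longer strictly less than the number of δ's, so xy²z ∉ L.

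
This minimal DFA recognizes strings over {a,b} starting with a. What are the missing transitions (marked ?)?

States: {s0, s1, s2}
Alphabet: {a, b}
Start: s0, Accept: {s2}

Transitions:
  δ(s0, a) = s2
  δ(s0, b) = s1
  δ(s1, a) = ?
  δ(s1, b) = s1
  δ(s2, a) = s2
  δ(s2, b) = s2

From the language and accept set, identify what each state tracks — s0: no input read; s1: started with b (dead); s2: started with a.
Each missing δ(q, a) is the state matching the new tracked value after reading a.
δ(s1, a) = s1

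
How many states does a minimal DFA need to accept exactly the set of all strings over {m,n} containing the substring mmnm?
By Myhill–Nerode, count the distinguishable equivalence classes: 5 classes — one per longest suffix of the input that is a prefix of 'mmnm' (lengths 0 through 3), plus an absorbing 'already seen mmnm' class.
5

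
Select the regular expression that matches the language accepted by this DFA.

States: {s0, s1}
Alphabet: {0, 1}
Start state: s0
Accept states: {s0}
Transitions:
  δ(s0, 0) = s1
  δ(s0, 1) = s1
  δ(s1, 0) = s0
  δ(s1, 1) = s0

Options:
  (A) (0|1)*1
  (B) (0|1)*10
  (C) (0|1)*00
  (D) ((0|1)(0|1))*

Check each option against the DFA on short strings; one disagreement eliminates an option:
  (A) (0|1)*1: on ε the DFA stays in s0 and accepts (s0 ∈ Accept), but the regex does not match it → eliminate
  (B) (0|1)*10: on ε the DFA stays in s0 and accepts (s0 ∈ Accept), but the regex does not match it → eliminate
  (C) (0|1)*00: on ε the DFA stays in s0 and accepts (s0 ∈ Accept), but the regex does not match it → eliminate
  (D) ((0|1)(0|1))*: agrees with the DFA on every string of length ≤ 6
Only (D) is consistent with the DFA.
(D) ((0|1)(0|1))*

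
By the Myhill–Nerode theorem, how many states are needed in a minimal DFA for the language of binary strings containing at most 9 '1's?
By Myhill–Nerode, count the distinguishable equivalence classes: 11 classes — having seen 0, 1, …, 9, or >9 copies of '1'; counts 0 through 9 are accepting and >9 is dead.
11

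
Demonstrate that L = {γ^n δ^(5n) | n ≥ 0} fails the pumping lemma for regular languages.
Assume L is regular with pumping length p. Idea: pumping the γ-block breaks the 1:5 ratio.
Choose s = γ^p δ^(5p) (length 6p ≥ p). By the pumping lemma, s = xyz with |xy| ≤ p, |y| > 0, so y = γ^k with k ≥ 1. Then xy²z = γ^(p+k) δ^(5p). For this to be in L we would need 5p = 5(p+k), i.e. 5k = 0, contradicting k ≥ 1. So xy²z ∉ L.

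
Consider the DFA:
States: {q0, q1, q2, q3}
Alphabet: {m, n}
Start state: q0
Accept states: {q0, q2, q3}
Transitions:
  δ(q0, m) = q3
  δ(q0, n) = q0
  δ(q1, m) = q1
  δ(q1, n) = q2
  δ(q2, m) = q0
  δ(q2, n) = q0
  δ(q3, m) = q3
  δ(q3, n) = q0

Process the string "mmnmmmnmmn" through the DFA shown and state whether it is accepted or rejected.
Processing string "mmnmmmnmmn":
  q0 --m--> q3
  q3 --m--> q3
  q3 --n--> q0
  q0 --m--> q3
  q3 --m--> q3
  q3 --m--> q3
  q3 --n--> q0
  q0 --m--> q3
  q3 --m--> q3
  q3 --n--> q0
Final state: q0
Accept states: {q0, q2, q3}
Yes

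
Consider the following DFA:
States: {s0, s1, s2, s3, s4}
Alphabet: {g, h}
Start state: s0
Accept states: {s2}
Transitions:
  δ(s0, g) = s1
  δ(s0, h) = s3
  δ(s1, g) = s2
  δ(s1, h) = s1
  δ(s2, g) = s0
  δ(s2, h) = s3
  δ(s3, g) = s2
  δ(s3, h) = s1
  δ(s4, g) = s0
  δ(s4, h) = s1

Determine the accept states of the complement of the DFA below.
Complement accept states = All states \ Original accept states
= {s0, s1, s2, s3, s4} \ {s2}
{s0, s1, s3, s4}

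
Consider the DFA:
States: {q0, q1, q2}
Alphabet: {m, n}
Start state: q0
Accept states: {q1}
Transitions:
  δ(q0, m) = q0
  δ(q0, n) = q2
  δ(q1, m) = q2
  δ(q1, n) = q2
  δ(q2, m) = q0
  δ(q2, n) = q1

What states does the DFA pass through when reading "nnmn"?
read 'n': q0 → q2
  read 'n': q2 → q1
  read 'm': q1 → q2
  read 'n': q2 → q1
q0 -> q2 -> q1 -> q2 -> q1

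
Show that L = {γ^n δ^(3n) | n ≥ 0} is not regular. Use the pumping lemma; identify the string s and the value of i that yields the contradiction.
Assume L is regular with pumping length p. Idea: pumping the γ-block breaks the 1:3 ratio.
Choose s = γ^p δ^(3p) (length 4p ≥ p). By the pumping lemma, s = xyz with |xy| ≤ p, |y| > 0, so y = γ^k with k ≥ 1. Then xy²z = γ^(p+k) δ^(3p). For this to be in L we would need 3p = 3(p+k), i.e. 3k = 0, contradicting k ≥ 1. So xy²z ∉ L.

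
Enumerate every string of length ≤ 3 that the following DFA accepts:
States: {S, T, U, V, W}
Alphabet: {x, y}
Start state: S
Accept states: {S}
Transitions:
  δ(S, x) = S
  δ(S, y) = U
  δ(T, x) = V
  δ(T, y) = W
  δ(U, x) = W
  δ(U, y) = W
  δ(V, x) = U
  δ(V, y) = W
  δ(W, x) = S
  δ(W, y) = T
ε, x, xx, xxx, yxx, yyx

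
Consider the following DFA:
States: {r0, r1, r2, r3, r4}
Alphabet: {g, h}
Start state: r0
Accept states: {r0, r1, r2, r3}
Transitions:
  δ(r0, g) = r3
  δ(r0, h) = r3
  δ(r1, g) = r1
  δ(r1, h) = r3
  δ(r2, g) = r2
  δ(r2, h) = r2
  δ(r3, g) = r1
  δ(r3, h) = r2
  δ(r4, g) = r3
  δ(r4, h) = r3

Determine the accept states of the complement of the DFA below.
Complement accept states = All states \ Original accept states
= {r0, r1, r2, r3, r4} \ {r0, r1, r2, r3}
{r4}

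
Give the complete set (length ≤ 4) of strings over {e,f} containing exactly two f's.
ff, eff, fef, ffe, eeff, efef, effe, feef, fefe, ffee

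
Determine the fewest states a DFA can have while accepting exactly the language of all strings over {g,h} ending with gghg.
By Myhill–Nerode, count the distinguishable equivalence classes: 5 classes — one per longest suffix of the input that is a prefix of 'gghg' (lengths 0 through 4); only the length-4 class is accepting.
5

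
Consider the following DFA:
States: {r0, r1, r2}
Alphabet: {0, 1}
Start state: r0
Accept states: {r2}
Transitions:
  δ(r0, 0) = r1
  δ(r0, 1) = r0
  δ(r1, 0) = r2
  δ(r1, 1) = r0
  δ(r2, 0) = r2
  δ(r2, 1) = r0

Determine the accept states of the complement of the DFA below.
Complement accept states = All states \ Original accept states
= {r0, r1, r2} \ {r2}
{r0, r1}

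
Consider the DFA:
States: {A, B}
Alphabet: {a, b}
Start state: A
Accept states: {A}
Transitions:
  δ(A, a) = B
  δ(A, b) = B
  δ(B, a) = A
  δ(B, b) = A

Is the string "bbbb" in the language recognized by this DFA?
Processing string "bbbb":
  A --b--> B
  B --b--> A
  A --b--> B
  B --b--> A
Final state: A
Accept states: {A}
Yes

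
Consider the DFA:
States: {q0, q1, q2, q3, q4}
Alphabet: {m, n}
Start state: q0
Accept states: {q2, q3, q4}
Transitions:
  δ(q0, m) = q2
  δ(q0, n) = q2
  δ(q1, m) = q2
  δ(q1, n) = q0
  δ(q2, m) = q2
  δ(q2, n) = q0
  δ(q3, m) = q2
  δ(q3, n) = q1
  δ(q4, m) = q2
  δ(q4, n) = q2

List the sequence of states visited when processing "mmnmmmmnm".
read 'm': q0 → q2
  read 'm': q2 → q2
  read 'n': q2 → q0
  read 'm': q0 → q2
  read 'm': q2 → q2
  read 'm': q2 → q2
  read 'm': q2 → q2
  read 'n': q2 → q0
  read 'm': q0 → q2
q0 -> q2 -> q2 -> q0 -> q2 -> q2 -> q2 -> q2 -> q0 -> q2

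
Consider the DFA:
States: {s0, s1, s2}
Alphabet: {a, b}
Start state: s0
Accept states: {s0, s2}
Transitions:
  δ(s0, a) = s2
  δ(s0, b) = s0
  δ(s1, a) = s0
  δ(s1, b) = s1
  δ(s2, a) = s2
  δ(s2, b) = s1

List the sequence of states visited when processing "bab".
read 'b': s0 → s0
  read 'a': s0 → s2
  read 'b': s2 → s1
s0 -> s0 -> s2 -> s1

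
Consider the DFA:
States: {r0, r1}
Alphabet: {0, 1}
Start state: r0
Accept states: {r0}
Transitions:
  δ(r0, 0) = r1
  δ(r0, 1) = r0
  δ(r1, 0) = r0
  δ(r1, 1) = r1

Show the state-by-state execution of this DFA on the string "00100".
read '0': r0 → r1
  read '0': r1 → r0
  read '1': r0 → r0
  read '0': r0 → r1
  read '0': r1 → r0
r0 -> r1 -> r0 -> r0 -> r1 -> r0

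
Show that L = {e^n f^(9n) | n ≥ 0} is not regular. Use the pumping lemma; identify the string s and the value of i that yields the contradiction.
Assume L is regular with pumping length p. Idea: pumping the e-block breaks the 1:9 ratio.
Choose s = e^p f^(9p) (length 10p ≥ p). By the pumping lemma, s = xyz with |xy| ≤ p, |y| > 0, so y = e^k with k ≥ 1. Then xy²z = e^(p+k) f^(9p). For this to be in L we would need 9p = 9(p+k), i.e. 9k = 0, contradicting k ≥ 1. So xy²z ∉ L.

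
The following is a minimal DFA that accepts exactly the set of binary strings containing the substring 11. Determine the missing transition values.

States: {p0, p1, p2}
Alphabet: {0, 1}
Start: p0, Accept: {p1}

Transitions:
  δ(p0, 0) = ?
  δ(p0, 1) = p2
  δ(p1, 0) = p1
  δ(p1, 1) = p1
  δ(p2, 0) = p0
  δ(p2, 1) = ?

From the language and accept set, identify what each state tracks — p0: no progress toward 11; p1: substring 11 seen; p2: one trailing 1.
Each missing δ(q, a) is the state matching the new tracked value after reading a.
δ(p0, 0) = p0; δ(p2, 1) = p1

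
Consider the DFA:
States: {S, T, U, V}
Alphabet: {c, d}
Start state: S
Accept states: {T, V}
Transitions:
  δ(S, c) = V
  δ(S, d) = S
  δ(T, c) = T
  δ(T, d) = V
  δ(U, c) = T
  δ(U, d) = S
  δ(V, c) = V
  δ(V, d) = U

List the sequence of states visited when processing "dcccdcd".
read 'd': S → S
  read 'c': S → V
  read 'c': V → V
  read 'c': V → V
  read 'd': V → U
  read 'c': U → T
  read 'd': T → V
S -> S -> V -> V -> V -> U -> T -> V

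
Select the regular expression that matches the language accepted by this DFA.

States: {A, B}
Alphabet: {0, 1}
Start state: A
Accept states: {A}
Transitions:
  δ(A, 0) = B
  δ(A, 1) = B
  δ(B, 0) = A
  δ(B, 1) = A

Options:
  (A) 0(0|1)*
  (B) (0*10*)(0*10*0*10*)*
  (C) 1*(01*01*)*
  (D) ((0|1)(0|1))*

Check each option against the DFA on short strings; one disagreement eliminates an option:
  (A) 0(0|1)*: on ε the DFA stays in A and accepts (A ∈ Accept), but the regex does not match it → eliminate
  (B) (0*10*)(0*10*0*10*)*: on ε the DFA stays in A and accepts (A ∈ Accept), but the regex does not match it → eliminate
  (C) 1*(01*01*)*: on '1' the DFA goes A → B and rejects (B ∉ Accept), but the regex matches it → eliminate
  (D) ((0|1)(0|1))*: agrees with the DFA on every string of length ≤ 6
Only (D) is consistent with the DFA.
(D) ((0|1)(0|1))*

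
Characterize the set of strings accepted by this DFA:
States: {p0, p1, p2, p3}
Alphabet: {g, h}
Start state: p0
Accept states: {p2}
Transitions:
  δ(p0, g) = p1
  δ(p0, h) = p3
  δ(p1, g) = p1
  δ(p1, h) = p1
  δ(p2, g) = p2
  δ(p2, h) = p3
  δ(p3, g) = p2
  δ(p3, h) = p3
Testing a few strings:
  'ghh' → reject
  'h' → reject
  'g' → reject
  'hhg' → accept
State roles: p0=no input read; p1=started with g (dead); p2=started with h, last symbol g; p3=started with h, last symbol h
All strings over {g,h} that start with h and end with g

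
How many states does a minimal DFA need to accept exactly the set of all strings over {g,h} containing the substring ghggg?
By Myhill–Nerode, count the distinguishable equivalence classes: 6 classes — one per longest suffix of the input that is a prefix of 'ghggg' (lengths 0 through 4), plus an absorbing 'already seen ghggg' class.
6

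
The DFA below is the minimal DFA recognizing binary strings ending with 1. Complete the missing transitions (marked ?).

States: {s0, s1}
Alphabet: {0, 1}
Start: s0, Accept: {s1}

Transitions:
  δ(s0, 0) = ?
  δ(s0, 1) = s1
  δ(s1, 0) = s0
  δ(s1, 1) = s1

From the language and accept set, identify what each state tracks — s0: last symbol not 1; s1: last symbol is 1.
Each missing δ(q, a) is the state matching the new tracked value after reading a.
δ(s0, 0) = s0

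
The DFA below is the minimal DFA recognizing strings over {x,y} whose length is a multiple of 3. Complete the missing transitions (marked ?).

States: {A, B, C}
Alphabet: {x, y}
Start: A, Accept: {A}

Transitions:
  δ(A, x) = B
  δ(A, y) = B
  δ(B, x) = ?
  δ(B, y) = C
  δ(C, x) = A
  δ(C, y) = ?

From the language and accept set, identify what each state tracks — A: length ≡ 0 (mod 3); B: length ≡ 1 (mod 3); C: length ≡ 2 (mod 3).
Each missing δ(q, a) is the state matching the new tracked value after reading a.
δ(B, x) = C; δ(C, y) = A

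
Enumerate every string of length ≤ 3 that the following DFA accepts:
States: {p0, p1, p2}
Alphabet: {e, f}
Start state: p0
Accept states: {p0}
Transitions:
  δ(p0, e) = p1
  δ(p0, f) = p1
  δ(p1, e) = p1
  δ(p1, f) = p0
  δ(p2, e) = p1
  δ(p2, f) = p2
ε, ef, ff, eef, fef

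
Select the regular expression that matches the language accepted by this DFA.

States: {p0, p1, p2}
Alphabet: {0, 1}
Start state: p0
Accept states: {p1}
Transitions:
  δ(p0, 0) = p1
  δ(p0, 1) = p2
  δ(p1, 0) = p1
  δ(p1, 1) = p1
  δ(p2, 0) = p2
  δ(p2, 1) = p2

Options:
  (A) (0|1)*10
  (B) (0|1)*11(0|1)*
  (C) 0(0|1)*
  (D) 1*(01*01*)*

Check each option against the DFA on short strings; one disagreement eliminates an option:
  (A) (0|1)*10: on '0' the DFA goes p0 → p1 and accepts (p1 ∈ Accept), but the regex does not match it → eliminate
  (B) (0|1)*11(0|1)*: on '0' the DFA goes p0 → p1 and accepts (p1 ∈ Accept), but the regex does not match it → eliminate
  (C) 0(0|1)*: agrees with the DFA on every string of length ≤ 6
  (D) 1*(01*01*)*: on ε the DFA stays in p0 and rejects (p0 ∉ Accept), but the regex matches it → eliminate
Only (C) is consistent with the DFA.
(C) 0(0|1)*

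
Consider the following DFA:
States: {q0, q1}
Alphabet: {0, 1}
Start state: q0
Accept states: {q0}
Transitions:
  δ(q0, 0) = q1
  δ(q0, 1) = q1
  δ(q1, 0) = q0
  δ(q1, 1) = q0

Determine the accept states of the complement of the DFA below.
Complement accept states = All states \ Original accept states
= {q0, q1} \ {q0}
{q1}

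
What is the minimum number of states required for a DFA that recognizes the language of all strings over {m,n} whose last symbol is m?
By Myhill–Nerode, count the distinguishable equivalence classes: 2^1 = 2 classes — the DFA must remember the last 1 symbol read; every pair of distinct length-1 suffixes is distinguishable by some continuation.
2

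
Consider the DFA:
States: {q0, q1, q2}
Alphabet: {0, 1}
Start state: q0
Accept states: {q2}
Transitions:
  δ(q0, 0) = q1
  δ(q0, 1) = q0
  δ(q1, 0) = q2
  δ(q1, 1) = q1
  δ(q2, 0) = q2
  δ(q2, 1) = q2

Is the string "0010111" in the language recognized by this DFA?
Processing string "0010111":
  q0 --0--> q1
  q1 --0--> q2
  q2 --1--> q2
  q2 --0--> q2
  q2 --1--> q2
  q2 --1--> q2
  q2 --1--> q2
Final state: q2
Accept states: {q2}
Yes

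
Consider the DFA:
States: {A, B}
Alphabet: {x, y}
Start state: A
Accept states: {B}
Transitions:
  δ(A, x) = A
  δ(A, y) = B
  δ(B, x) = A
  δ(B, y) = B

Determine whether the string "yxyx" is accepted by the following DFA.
Processing string "yxyx":
  A --y--> B
  B --x--> A
  A --y--> B
  B --x--> A
Final state: A
Accept states: {B}
No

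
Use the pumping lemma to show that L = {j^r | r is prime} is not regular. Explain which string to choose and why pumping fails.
Assume L is regular with pumping length p. Idea: pumping by a suitable count produces a composite length.
Let q be a prime with q ≥ p and choose s = j^q ∈ L. By the pumping lemma, s = xyz with |xy| ≤ p, |y| = k ≥ 1. Take i = q+1: |xy^(q+1)z| = q + q·k = q(1+k). Since q ≥ 2 and 1+k ≥ 2, q(1+k) is composite, so xy^(q+1)z ∉ L.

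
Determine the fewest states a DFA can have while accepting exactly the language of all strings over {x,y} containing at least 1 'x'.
By Myhill–Nerode, count the distinguishable equivalence classes: 2 classes — having seen 0, or ≥1 copies of 'x'; any two classes i < j (j ≤ 1) are distinguished by the string x^(1−j), which takes class j to 1 copy (accepted) but leaves class i below 1 (rejected).
2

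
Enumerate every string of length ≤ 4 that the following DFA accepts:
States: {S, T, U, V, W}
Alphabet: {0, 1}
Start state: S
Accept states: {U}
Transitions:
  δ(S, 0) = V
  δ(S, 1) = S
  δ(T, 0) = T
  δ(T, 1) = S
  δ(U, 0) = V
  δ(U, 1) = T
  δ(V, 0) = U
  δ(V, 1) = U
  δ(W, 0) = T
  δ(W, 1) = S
00, 01, 100, 101, 0000, 0001, 0100, 0101, 1100, 1101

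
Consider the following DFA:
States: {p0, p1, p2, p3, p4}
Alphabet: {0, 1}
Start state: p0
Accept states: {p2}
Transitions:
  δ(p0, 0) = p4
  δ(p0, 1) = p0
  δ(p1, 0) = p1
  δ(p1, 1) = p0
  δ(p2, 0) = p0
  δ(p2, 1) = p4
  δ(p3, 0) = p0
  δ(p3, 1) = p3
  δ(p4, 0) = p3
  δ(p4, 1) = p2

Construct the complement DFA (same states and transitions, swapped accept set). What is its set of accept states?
Complement accept states = All states \ Original accept states
= {p0, p1, p2, p3, p4} \ {p2}
{p0, p1, p3, p4}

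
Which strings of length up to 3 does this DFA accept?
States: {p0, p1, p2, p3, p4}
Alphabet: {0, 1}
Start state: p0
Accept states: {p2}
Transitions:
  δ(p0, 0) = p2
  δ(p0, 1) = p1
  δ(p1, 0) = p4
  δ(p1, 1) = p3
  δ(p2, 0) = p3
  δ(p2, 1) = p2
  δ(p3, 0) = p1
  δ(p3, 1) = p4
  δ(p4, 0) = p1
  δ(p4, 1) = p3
0, 01, 011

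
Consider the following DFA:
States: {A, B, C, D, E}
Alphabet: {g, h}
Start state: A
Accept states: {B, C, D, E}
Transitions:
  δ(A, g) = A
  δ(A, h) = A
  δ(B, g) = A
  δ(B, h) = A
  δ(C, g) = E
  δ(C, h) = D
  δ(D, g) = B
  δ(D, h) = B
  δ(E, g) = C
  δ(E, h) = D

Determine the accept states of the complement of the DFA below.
Complement accept states = All states \ Original accept states
= {A, B, C, D, E} \ {B, C, D, E}
{A}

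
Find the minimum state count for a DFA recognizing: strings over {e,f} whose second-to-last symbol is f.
By Myhill–Nerode, count the distinguishable equivalence classes: 2^2 = 4 classes — the DFA must remember the last 2 symbols read; every pair of distinct length-2 suffixes is distinguishable by some continuation.
4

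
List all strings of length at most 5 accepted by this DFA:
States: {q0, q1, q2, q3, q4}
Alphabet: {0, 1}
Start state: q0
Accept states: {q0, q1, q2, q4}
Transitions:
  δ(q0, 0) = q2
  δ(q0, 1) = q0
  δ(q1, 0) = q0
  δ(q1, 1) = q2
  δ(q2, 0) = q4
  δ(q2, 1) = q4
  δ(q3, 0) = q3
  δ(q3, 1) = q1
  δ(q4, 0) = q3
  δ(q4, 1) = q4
ε, 0, 1, 00, 01, 10, 11, 001, 011, 100, 101, 110, 111, 0001, 0011, 0101, 0111, 1001, 1011, 1100, 1101, 1110, 1111, 00001, 00010, 00011, 00101, 00111, 01001, 01010, 01011, 01101, 01111, 10001, 10011, 10101, 10111, 11001, 11011, 11100, 11101, 11110, 11111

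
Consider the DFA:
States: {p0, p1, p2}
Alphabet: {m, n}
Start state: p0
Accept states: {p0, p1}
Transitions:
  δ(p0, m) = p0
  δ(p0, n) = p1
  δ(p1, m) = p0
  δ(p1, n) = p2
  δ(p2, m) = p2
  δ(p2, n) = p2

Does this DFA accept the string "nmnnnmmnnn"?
Processing string "nmnnnmmnnn":
  p0 --n--> p1
  p1 --m--> p0
  p0 --n--> p1
  p1 --n--> p2
  p2 --n--> p2
  p2 --m--> p2
  p2 --m--> p2
  p2 --n--> p2
  p2 --n--> p2
  p2 --n--> p2
Final state: p2
Accept states: {p0, p1}
No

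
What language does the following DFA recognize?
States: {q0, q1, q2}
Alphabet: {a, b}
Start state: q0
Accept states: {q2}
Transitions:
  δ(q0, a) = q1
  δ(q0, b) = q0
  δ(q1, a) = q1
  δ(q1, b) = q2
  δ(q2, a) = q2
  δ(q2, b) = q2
Testing a few strings:
  'a' → reject
  'bab' → accept
  'aab' → accept
  'baa' → reject
State roles: q0=no a seen yet; q1=seen a a, waiting for b; q2=substring ab seen
All strings over {a,b} containing the substring ab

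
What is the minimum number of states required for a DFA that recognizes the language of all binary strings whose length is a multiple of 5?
By Myhill–Nerode, count the distinguishable equivalence classes: 5 classes — one per residue of the length mod 5; class i is distinguished from class j by any string of length (5 − i) mod 5.
5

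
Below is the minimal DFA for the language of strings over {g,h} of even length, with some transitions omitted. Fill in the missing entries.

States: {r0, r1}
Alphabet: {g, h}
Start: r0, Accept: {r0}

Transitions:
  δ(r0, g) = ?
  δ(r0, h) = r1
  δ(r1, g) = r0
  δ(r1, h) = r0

From the language and accept set, identify what each state tracks — r0: even length so far; r1: odd length so far.
Each missing δ(q, a) is the state matching the new tracked value after reading a.
δ(r0, g) = r1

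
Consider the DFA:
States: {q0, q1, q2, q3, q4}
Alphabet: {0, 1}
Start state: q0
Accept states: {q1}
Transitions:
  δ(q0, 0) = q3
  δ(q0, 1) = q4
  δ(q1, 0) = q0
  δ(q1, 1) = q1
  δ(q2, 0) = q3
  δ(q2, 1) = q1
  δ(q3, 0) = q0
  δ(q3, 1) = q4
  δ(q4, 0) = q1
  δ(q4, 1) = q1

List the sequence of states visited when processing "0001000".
read '0': q0 → q3
  read '0': q3 → q0
  read '0': q0 → q3
  read '1': q3 → q4
  read '0': q4 → q1
  read '0': q1 → q0
  read '0': q0 → q3
q0 -> q3 -> q0 -> q3 -> q4 -> q1 -> q0 -> q3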